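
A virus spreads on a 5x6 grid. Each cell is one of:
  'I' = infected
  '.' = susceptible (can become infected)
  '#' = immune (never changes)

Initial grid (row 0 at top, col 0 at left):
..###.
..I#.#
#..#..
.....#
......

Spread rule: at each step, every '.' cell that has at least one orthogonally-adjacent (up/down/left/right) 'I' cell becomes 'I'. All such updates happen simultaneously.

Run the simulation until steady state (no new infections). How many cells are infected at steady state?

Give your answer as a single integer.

Step 0 (initial): 1 infected
Step 1: +2 new -> 3 infected
Step 2: +4 new -> 7 infected
Step 3: +4 new -> 11 infected
Step 4: +4 new -> 15 infected
Step 5: +3 new -> 18 infected
Step 6: +3 new -> 21 infected
Step 7: +0 new -> 21 infected

Answer: 21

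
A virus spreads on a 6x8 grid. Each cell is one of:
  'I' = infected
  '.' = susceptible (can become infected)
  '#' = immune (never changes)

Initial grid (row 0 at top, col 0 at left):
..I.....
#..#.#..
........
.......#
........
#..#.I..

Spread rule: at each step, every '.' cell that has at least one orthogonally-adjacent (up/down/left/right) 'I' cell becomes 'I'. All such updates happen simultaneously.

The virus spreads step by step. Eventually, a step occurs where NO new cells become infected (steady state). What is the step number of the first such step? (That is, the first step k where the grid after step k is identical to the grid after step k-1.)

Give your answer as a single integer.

Answer: 7

Derivation:
Step 0 (initial): 2 infected
Step 1: +6 new -> 8 infected
Step 2: +8 new -> 16 infected
Step 3: +10 new -> 26 infected
Step 4: +7 new -> 33 infected
Step 5: +6 new -> 39 infected
Step 6: +3 new -> 42 infected
Step 7: +0 new -> 42 infected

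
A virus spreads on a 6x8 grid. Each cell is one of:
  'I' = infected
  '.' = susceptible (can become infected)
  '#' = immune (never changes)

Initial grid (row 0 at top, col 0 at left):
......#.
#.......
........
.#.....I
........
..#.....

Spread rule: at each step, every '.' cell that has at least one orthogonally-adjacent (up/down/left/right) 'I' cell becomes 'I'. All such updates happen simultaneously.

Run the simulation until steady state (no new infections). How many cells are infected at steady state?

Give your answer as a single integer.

Step 0 (initial): 1 infected
Step 1: +3 new -> 4 infected
Step 2: +5 new -> 9 infected
Step 3: +6 new -> 15 infected
Step 4: +5 new -> 20 infected
Step 5: +6 new -> 26 infected
Step 6: +5 new -> 31 infected
Step 7: +4 new -> 35 infected
Step 8: +5 new -> 40 infected
Step 9: +3 new -> 43 infected
Step 10: +1 new -> 44 infected
Step 11: +0 new -> 44 infected

Answer: 44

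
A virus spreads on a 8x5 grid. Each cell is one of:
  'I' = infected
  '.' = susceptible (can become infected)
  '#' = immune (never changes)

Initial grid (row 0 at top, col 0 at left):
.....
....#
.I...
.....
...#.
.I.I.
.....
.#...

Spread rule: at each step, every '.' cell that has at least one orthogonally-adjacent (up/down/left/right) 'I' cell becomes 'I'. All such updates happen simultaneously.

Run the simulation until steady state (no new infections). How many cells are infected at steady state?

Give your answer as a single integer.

Step 0 (initial): 3 infected
Step 1: +10 new -> 13 infected
Step 2: +13 new -> 26 infected
Step 3: +9 new -> 35 infected
Step 4: +1 new -> 36 infected
Step 5: +1 new -> 37 infected
Step 6: +0 new -> 37 infected

Answer: 37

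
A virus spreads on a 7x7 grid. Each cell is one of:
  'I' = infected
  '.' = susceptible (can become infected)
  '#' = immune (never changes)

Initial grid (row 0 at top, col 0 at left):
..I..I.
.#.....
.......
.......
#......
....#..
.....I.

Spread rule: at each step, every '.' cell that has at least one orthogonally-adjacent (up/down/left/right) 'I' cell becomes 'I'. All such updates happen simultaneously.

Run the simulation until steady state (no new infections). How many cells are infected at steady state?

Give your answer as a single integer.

Step 0 (initial): 3 infected
Step 1: +9 new -> 12 infected
Step 2: +9 new -> 21 infected
Step 3: +11 new -> 32 infected
Step 4: +9 new -> 41 infected
Step 5: +4 new -> 45 infected
Step 6: +1 new -> 46 infected
Step 7: +0 new -> 46 infected

Answer: 46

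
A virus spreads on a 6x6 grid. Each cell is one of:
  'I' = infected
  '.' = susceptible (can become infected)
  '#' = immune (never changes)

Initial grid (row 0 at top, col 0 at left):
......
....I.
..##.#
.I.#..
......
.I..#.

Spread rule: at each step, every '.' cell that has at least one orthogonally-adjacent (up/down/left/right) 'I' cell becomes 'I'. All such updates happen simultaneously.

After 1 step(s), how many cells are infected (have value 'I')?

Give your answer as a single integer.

Answer: 13

Derivation:
Step 0 (initial): 3 infected
Step 1: +10 new -> 13 infected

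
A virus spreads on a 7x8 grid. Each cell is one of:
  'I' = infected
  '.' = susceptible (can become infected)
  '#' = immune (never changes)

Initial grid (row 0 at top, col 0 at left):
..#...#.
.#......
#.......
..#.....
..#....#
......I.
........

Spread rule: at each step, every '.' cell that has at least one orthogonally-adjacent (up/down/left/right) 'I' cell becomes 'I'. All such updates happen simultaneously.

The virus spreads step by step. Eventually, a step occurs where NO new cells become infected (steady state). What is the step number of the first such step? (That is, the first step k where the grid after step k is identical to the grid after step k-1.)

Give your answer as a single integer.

Step 0 (initial): 1 infected
Step 1: +4 new -> 5 infected
Step 2: +5 new -> 10 infected
Step 3: +6 new -> 16 infected
Step 4: +7 new -> 23 infected
Step 5: +6 new -> 29 infected
Step 6: +7 new -> 36 infected
Step 7: +6 new -> 42 infected
Step 8: +4 new -> 46 infected
Step 9: +0 new -> 46 infected

Answer: 9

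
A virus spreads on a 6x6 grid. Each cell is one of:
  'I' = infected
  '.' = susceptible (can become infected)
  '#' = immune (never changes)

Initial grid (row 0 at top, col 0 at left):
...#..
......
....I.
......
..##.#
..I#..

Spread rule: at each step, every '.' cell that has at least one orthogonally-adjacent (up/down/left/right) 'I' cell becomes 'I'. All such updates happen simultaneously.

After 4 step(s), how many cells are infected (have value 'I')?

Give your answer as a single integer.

Answer: 28

Derivation:
Step 0 (initial): 2 infected
Step 1: +5 new -> 7 infected
Step 2: +9 new -> 16 infected
Step 3: +7 new -> 23 infected
Step 4: +5 new -> 28 infected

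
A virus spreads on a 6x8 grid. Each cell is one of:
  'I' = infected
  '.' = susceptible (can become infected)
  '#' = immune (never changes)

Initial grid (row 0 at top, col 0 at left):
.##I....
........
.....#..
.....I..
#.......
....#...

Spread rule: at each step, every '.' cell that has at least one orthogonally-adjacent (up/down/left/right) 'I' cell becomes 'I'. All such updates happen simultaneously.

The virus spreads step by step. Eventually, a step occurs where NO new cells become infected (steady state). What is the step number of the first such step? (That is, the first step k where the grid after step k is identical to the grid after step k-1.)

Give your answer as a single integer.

Answer: 8

Derivation:
Step 0 (initial): 2 infected
Step 1: +5 new -> 7 infected
Step 2: +11 new -> 18 infected
Step 3: +10 new -> 28 infected
Step 4: +8 new -> 36 infected
Step 5: +5 new -> 41 infected
Step 6: +1 new -> 42 infected
Step 7: +1 new -> 43 infected
Step 8: +0 new -> 43 infected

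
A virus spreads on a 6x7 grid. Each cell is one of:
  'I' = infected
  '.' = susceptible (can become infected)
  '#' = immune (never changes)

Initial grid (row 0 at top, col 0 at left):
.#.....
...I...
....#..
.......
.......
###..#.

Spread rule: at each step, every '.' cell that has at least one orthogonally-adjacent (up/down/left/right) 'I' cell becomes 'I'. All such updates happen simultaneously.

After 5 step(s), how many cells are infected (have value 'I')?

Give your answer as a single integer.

Answer: 33

Derivation:
Step 0 (initial): 1 infected
Step 1: +4 new -> 5 infected
Step 2: +6 new -> 11 infected
Step 3: +8 new -> 19 infected
Step 4: +9 new -> 28 infected
Step 5: +5 new -> 33 infected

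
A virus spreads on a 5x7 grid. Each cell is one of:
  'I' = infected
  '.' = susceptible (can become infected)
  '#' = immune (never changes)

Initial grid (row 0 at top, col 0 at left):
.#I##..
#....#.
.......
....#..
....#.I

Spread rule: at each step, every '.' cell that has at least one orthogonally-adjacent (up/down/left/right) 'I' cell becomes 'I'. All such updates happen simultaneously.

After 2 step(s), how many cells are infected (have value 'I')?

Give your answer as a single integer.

Answer: 10

Derivation:
Step 0 (initial): 2 infected
Step 1: +3 new -> 5 infected
Step 2: +5 new -> 10 infected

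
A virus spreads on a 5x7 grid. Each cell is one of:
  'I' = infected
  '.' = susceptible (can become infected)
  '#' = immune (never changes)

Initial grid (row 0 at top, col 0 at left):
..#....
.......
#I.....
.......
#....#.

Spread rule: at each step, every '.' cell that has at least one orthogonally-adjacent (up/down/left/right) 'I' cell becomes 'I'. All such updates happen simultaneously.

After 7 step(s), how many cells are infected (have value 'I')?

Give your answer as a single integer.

Step 0 (initial): 1 infected
Step 1: +3 new -> 4 infected
Step 2: +7 new -> 11 infected
Step 3: +5 new -> 16 infected
Step 4: +5 new -> 21 infected
Step 5: +5 new -> 26 infected
Step 6: +3 new -> 29 infected
Step 7: +2 new -> 31 infected

Answer: 31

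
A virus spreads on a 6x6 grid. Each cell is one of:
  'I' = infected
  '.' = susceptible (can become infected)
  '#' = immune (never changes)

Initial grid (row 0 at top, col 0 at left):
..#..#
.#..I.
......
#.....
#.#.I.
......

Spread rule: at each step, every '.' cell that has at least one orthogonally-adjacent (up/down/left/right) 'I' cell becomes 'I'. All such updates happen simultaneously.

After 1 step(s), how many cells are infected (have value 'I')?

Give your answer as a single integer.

Answer: 10

Derivation:
Step 0 (initial): 2 infected
Step 1: +8 new -> 10 infected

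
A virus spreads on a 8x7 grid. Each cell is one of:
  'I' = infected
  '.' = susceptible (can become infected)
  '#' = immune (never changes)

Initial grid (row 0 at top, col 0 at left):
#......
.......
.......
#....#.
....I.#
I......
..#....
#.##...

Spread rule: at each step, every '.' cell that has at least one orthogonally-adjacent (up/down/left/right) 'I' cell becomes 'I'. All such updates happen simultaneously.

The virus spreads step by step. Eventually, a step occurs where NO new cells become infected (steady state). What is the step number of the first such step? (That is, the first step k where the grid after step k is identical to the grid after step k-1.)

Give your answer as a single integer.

Answer: 7

Derivation:
Step 0 (initial): 2 infected
Step 1: +7 new -> 9 infected
Step 2: +9 new -> 18 infected
Step 3: +10 new -> 28 infected
Step 4: +8 new -> 36 infected
Step 5: +8 new -> 44 infected
Step 6: +4 new -> 48 infected
Step 7: +0 new -> 48 infected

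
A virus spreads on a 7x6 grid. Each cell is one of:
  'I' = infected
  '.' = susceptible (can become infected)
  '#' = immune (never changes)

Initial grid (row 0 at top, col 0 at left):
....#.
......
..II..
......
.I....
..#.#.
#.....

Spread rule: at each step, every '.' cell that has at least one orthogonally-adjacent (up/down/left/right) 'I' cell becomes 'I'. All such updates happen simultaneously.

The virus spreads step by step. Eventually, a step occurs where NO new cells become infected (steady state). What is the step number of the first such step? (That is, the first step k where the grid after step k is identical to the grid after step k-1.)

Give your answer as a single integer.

Step 0 (initial): 3 infected
Step 1: +10 new -> 13 infected
Step 2: +11 new -> 24 infected
Step 3: +7 new -> 31 infected
Step 4: +4 new -> 35 infected
Step 5: +2 new -> 37 infected
Step 6: +1 new -> 38 infected
Step 7: +0 new -> 38 infected

Answer: 7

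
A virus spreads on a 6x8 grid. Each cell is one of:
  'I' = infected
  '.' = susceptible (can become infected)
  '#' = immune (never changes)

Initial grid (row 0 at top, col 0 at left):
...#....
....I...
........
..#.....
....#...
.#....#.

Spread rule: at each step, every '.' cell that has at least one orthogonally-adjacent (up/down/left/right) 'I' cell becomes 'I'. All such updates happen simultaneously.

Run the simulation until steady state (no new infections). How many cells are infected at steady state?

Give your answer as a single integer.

Step 0 (initial): 1 infected
Step 1: +4 new -> 5 infected
Step 2: +6 new -> 11 infected
Step 3: +8 new -> 19 infected
Step 4: +8 new -> 27 infected
Step 5: +8 new -> 35 infected
Step 6: +5 new -> 40 infected
Step 7: +2 new -> 42 infected
Step 8: +1 new -> 43 infected
Step 9: +0 new -> 43 infected

Answer: 43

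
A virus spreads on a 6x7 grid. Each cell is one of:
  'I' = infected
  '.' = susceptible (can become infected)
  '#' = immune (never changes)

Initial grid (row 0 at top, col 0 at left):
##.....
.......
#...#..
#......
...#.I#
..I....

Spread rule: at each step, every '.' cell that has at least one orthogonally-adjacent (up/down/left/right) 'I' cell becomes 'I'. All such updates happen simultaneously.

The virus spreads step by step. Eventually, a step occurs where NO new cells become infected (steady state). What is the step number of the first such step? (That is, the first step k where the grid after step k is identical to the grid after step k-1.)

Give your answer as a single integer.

Answer: 7

Derivation:
Step 0 (initial): 2 infected
Step 1: +6 new -> 8 infected
Step 2: +8 new -> 16 infected
Step 3: +6 new -> 22 infected
Step 4: +6 new -> 28 infected
Step 5: +5 new -> 33 infected
Step 6: +2 new -> 35 infected
Step 7: +0 new -> 35 infected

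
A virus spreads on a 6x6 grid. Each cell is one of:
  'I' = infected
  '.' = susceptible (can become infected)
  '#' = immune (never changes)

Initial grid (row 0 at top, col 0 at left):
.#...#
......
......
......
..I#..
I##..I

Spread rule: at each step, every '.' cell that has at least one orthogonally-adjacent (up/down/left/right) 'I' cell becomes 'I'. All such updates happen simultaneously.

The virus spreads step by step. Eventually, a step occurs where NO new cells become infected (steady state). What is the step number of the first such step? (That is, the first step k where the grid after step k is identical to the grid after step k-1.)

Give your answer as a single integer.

Answer: 7

Derivation:
Step 0 (initial): 3 infected
Step 1: +5 new -> 8 infected
Step 2: +7 new -> 15 infected
Step 3: +6 new -> 21 infected
Step 4: +6 new -> 27 infected
Step 5: +3 new -> 30 infected
Step 6: +1 new -> 31 infected
Step 7: +0 new -> 31 infected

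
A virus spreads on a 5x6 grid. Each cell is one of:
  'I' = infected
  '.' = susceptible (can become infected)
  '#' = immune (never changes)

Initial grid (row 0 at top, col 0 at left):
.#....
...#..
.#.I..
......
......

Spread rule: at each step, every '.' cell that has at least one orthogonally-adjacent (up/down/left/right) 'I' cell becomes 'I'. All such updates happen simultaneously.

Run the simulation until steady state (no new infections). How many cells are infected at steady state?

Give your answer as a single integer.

Answer: 27

Derivation:
Step 0 (initial): 1 infected
Step 1: +3 new -> 4 infected
Step 2: +6 new -> 10 infected
Step 3: +8 new -> 18 infected
Step 4: +6 new -> 24 infected
Step 5: +3 new -> 27 infected
Step 6: +0 new -> 27 infected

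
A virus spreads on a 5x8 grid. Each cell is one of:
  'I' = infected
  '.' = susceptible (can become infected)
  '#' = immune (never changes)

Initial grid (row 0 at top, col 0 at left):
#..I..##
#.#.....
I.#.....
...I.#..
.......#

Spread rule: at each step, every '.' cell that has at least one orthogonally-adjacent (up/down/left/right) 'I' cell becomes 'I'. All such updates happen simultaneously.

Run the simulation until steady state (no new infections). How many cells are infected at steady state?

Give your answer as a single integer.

Answer: 32

Derivation:
Step 0 (initial): 3 infected
Step 1: +9 new -> 12 infected
Step 2: +9 new -> 21 infected
Step 3: +4 new -> 25 infected
Step 4: +3 new -> 28 infected
Step 5: +3 new -> 31 infected
Step 6: +1 new -> 32 infected
Step 7: +0 new -> 32 infected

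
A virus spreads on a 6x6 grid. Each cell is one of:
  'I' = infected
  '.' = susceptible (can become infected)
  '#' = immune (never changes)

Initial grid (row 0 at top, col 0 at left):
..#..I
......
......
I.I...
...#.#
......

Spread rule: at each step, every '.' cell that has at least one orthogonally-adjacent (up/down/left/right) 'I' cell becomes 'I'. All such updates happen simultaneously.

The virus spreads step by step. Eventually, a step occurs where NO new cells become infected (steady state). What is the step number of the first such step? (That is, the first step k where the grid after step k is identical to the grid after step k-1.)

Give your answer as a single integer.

Answer: 6

Derivation:
Step 0 (initial): 3 infected
Step 1: +8 new -> 11 infected
Step 2: +11 new -> 22 infected
Step 3: +8 new -> 30 infected
Step 4: +2 new -> 32 infected
Step 5: +1 new -> 33 infected
Step 6: +0 new -> 33 infected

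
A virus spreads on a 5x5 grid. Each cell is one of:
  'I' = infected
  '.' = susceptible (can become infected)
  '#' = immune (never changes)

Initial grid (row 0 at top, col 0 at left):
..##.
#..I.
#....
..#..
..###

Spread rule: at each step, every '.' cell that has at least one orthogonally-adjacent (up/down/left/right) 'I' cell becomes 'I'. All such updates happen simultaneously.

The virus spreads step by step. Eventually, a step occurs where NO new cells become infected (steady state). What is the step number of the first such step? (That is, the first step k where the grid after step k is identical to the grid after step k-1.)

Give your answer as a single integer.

Step 0 (initial): 1 infected
Step 1: +3 new -> 4 infected
Step 2: +5 new -> 9 infected
Step 3: +3 new -> 12 infected
Step 4: +2 new -> 14 infected
Step 5: +2 new -> 16 infected
Step 6: +1 new -> 17 infected
Step 7: +0 new -> 17 infected

Answer: 7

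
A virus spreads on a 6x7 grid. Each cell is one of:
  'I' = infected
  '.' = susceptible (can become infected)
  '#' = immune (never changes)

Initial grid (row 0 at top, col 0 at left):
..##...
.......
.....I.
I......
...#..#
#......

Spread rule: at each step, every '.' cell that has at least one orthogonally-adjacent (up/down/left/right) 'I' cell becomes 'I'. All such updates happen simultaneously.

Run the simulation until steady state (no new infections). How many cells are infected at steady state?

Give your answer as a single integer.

Answer: 37

Derivation:
Step 0 (initial): 2 infected
Step 1: +7 new -> 9 infected
Step 2: +11 new -> 20 infected
Step 3: +11 new -> 31 infected
Step 4: +5 new -> 36 infected
Step 5: +1 new -> 37 infected
Step 6: +0 new -> 37 infected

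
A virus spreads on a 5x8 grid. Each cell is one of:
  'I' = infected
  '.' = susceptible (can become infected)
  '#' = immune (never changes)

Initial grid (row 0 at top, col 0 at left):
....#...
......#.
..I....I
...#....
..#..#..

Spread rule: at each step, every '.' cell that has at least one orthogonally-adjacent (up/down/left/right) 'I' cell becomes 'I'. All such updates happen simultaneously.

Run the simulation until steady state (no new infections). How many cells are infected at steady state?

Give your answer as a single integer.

Step 0 (initial): 2 infected
Step 1: +7 new -> 9 infected
Step 2: +10 new -> 19 infected
Step 3: +11 new -> 30 infected
Step 4: +4 new -> 34 infected
Step 5: +1 new -> 35 infected
Step 6: +0 new -> 35 infected

Answer: 35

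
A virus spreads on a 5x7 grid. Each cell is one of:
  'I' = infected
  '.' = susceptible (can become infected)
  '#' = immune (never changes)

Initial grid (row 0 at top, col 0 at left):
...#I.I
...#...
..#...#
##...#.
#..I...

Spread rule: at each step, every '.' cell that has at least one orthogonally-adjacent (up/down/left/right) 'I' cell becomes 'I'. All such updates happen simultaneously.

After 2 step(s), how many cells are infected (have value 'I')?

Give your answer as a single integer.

Step 0 (initial): 3 infected
Step 1: +6 new -> 9 infected
Step 2: +7 new -> 16 infected

Answer: 16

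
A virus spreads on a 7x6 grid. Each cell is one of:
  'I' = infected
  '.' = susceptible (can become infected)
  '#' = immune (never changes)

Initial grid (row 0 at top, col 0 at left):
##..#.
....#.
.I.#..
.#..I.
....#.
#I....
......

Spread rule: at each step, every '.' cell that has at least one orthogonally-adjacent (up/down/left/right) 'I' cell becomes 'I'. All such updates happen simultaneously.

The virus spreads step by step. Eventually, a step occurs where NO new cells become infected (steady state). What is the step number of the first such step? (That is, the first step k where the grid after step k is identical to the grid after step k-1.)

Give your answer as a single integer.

Step 0 (initial): 3 infected
Step 1: +9 new -> 12 infected
Step 2: +12 new -> 24 infected
Step 3: +6 new -> 30 infected
Step 4: +4 new -> 34 infected
Step 5: +0 new -> 34 infected

Answer: 5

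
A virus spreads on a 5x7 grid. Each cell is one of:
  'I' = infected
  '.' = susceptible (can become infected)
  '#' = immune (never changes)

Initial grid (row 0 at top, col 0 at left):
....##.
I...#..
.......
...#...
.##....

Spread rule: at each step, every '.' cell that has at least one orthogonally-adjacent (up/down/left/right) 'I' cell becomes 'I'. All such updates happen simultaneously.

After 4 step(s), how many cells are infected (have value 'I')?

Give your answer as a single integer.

Answer: 16

Derivation:
Step 0 (initial): 1 infected
Step 1: +3 new -> 4 infected
Step 2: +4 new -> 8 infected
Step 3: +5 new -> 13 infected
Step 4: +3 new -> 16 infected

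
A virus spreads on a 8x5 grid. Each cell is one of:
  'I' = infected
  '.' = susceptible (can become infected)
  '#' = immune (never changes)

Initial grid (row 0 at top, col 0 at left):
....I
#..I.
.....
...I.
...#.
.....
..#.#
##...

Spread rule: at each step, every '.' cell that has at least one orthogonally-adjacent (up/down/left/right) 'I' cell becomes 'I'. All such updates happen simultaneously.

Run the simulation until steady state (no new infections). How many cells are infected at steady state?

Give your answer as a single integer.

Answer: 34

Derivation:
Step 0 (initial): 3 infected
Step 1: +6 new -> 9 infected
Step 2: +7 new -> 16 infected
Step 3: +6 new -> 22 infected
Step 4: +5 new -> 27 infected
Step 5: +3 new -> 30 infected
Step 6: +2 new -> 32 infected
Step 7: +2 new -> 34 infected
Step 8: +0 new -> 34 infected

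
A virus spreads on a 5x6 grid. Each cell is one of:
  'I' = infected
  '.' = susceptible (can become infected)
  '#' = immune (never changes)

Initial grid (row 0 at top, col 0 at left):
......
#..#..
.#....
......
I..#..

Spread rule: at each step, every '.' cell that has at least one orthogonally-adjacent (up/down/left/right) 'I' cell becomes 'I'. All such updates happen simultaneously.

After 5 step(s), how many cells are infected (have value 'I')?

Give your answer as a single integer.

Step 0 (initial): 1 infected
Step 1: +2 new -> 3 infected
Step 2: +3 new -> 6 infected
Step 3: +1 new -> 7 infected
Step 4: +2 new -> 9 infected
Step 5: +3 new -> 12 infected

Answer: 12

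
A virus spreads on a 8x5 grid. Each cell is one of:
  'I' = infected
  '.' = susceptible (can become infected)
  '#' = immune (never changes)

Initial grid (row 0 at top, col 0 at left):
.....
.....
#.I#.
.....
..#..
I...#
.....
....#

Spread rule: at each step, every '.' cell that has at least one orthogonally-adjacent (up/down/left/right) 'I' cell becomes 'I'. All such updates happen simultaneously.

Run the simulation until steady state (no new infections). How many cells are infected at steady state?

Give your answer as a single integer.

Answer: 35

Derivation:
Step 0 (initial): 2 infected
Step 1: +6 new -> 8 infected
Step 2: +10 new -> 18 infected
Step 3: +9 new -> 27 infected
Step 4: +6 new -> 33 infected
Step 5: +2 new -> 35 infected
Step 6: +0 new -> 35 infected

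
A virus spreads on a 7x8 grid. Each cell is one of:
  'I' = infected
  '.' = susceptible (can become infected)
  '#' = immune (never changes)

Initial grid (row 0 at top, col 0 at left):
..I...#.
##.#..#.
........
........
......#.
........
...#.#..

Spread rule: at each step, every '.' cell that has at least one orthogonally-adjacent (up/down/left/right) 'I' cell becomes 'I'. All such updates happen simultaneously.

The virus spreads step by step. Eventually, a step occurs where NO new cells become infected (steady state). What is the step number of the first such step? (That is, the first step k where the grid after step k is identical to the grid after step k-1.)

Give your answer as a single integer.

Answer: 12

Derivation:
Step 0 (initial): 1 infected
Step 1: +3 new -> 4 infected
Step 2: +3 new -> 7 infected
Step 3: +5 new -> 12 infected
Step 4: +6 new -> 18 infected
Step 5: +6 new -> 24 infected
Step 6: +7 new -> 31 infected
Step 7: +6 new -> 37 infected
Step 8: +5 new -> 42 infected
Step 9: +3 new -> 45 infected
Step 10: +2 new -> 47 infected
Step 11: +1 new -> 48 infected
Step 12: +0 new -> 48 infected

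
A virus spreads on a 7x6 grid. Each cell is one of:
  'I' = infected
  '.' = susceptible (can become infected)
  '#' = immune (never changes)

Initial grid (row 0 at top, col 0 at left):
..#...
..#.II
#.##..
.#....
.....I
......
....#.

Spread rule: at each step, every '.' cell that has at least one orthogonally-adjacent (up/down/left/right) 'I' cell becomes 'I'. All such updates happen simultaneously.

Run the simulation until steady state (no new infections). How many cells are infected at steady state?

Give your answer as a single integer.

Answer: 30

Derivation:
Step 0 (initial): 3 infected
Step 1: +8 new -> 11 infected
Step 2: +5 new -> 16 infected
Step 3: +3 new -> 19 infected
Step 4: +4 new -> 23 infected
Step 5: +3 new -> 26 infected
Step 6: +3 new -> 29 infected
Step 7: +1 new -> 30 infected
Step 8: +0 new -> 30 infected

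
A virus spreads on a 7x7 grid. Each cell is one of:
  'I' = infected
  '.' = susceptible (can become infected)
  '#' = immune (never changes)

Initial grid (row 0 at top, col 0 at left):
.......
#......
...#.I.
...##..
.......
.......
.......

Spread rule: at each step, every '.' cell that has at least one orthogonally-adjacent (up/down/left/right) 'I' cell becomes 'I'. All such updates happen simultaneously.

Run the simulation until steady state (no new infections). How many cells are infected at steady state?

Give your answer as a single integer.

Answer: 45

Derivation:
Step 0 (initial): 1 infected
Step 1: +4 new -> 5 infected
Step 2: +5 new -> 10 infected
Step 3: +6 new -> 16 infected
Step 4: +6 new -> 22 infected
Step 5: +7 new -> 29 infected
Step 6: +6 new -> 35 infected
Step 7: +6 new -> 41 infected
Step 8: +3 new -> 44 infected
Step 9: +1 new -> 45 infected
Step 10: +0 new -> 45 infected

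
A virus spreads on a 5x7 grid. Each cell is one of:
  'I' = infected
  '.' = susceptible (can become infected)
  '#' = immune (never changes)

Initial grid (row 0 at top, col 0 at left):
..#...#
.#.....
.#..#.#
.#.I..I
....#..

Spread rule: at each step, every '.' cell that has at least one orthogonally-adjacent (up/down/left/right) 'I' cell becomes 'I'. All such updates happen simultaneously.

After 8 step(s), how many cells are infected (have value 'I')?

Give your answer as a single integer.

Step 0 (initial): 2 infected
Step 1: +6 new -> 8 infected
Step 2: +5 new -> 13 infected
Step 3: +5 new -> 18 infected
Step 4: +4 new -> 22 infected
Step 5: +1 new -> 23 infected
Step 6: +1 new -> 24 infected
Step 7: +1 new -> 25 infected
Step 8: +1 new -> 26 infected

Answer: 26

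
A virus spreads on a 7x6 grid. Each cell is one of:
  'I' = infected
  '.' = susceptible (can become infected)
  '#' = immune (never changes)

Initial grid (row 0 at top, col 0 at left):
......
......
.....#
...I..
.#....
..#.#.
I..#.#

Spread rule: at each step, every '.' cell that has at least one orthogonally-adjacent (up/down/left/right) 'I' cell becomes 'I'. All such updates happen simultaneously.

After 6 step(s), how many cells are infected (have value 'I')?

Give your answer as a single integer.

Step 0 (initial): 2 infected
Step 1: +6 new -> 8 infected
Step 2: +11 new -> 19 infected
Step 3: +6 new -> 25 infected
Step 4: +6 new -> 31 infected
Step 5: +3 new -> 34 infected
Step 6: +1 new -> 35 infected

Answer: 35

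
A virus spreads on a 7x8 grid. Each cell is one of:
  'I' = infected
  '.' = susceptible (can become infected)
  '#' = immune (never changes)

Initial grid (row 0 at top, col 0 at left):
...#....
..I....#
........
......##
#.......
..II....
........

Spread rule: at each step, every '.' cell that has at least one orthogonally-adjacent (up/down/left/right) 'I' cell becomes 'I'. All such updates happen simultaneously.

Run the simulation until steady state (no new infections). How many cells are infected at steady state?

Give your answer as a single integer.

Step 0 (initial): 3 infected
Step 1: +10 new -> 13 infected
Step 2: +13 new -> 26 infected
Step 3: +11 new -> 37 infected
Step 4: +8 new -> 45 infected
Step 5: +4 new -> 49 infected
Step 6: +2 new -> 51 infected
Step 7: +0 new -> 51 infected

Answer: 51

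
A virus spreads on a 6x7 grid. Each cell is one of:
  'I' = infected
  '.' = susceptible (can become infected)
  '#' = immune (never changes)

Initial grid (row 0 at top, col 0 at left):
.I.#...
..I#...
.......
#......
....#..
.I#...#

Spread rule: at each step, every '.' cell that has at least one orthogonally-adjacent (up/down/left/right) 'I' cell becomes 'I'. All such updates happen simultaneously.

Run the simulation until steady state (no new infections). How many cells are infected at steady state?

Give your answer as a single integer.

Answer: 36

Derivation:
Step 0 (initial): 3 infected
Step 1: +6 new -> 9 infected
Step 2: +7 new -> 16 infected
Step 3: +4 new -> 20 infected
Step 4: +4 new -> 24 infected
Step 5: +5 new -> 29 infected
Step 6: +5 new -> 34 infected
Step 7: +2 new -> 36 infected
Step 8: +0 new -> 36 infected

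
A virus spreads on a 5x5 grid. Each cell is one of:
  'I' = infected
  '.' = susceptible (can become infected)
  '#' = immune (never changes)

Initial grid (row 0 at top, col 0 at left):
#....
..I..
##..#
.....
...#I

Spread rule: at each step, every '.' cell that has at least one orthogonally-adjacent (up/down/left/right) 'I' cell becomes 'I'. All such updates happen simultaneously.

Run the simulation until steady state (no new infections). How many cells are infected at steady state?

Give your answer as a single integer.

Answer: 20

Derivation:
Step 0 (initial): 2 infected
Step 1: +5 new -> 7 infected
Step 2: +7 new -> 14 infected
Step 3: +3 new -> 17 infected
Step 4: +2 new -> 19 infected
Step 5: +1 new -> 20 infected
Step 6: +0 new -> 20 infected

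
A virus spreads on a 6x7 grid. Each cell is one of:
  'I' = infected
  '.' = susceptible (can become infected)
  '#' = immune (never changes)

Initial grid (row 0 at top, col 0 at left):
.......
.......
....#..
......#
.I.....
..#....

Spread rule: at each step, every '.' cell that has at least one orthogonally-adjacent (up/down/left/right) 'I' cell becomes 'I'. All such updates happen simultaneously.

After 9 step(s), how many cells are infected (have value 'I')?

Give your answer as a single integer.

Step 0 (initial): 1 infected
Step 1: +4 new -> 5 infected
Step 2: +5 new -> 10 infected
Step 3: +6 new -> 16 infected
Step 4: +7 new -> 23 infected
Step 5: +6 new -> 29 infected
Step 6: +4 new -> 33 infected
Step 7: +3 new -> 36 infected
Step 8: +2 new -> 38 infected
Step 9: +1 new -> 39 infected

Answer: 39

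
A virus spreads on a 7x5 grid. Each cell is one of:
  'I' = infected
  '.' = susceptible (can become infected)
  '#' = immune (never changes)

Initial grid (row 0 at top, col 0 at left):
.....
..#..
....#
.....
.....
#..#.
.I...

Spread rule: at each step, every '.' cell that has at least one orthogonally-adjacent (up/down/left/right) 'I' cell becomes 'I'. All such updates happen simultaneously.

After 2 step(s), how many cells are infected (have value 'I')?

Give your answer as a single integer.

Answer: 7

Derivation:
Step 0 (initial): 1 infected
Step 1: +3 new -> 4 infected
Step 2: +3 new -> 7 infected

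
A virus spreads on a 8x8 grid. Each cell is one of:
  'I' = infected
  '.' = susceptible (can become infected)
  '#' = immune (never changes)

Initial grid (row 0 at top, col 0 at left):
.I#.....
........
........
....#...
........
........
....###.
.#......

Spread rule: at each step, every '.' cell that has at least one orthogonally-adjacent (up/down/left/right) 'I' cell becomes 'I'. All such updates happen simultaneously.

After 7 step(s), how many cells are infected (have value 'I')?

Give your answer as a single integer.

Answer: 38

Derivation:
Step 0 (initial): 1 infected
Step 1: +2 new -> 3 infected
Step 2: +3 new -> 6 infected
Step 3: +4 new -> 10 infected
Step 4: +6 new -> 16 infected
Step 5: +7 new -> 23 infected
Step 6: +7 new -> 30 infected
Step 7: +8 new -> 38 infected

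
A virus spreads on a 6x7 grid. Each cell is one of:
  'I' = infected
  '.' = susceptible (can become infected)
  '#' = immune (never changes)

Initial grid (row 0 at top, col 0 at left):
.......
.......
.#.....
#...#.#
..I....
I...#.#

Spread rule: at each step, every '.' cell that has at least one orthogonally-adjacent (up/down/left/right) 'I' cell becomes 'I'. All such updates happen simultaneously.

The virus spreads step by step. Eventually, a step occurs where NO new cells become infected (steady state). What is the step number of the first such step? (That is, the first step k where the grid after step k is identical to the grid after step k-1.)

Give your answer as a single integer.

Step 0 (initial): 2 infected
Step 1: +6 new -> 8 infected
Step 2: +5 new -> 13 infected
Step 3: +3 new -> 16 infected
Step 4: +7 new -> 23 infected
Step 5: +5 new -> 28 infected
Step 6: +5 new -> 33 infected
Step 7: +2 new -> 35 infected
Step 8: +1 new -> 36 infected
Step 9: +0 new -> 36 infected

Answer: 9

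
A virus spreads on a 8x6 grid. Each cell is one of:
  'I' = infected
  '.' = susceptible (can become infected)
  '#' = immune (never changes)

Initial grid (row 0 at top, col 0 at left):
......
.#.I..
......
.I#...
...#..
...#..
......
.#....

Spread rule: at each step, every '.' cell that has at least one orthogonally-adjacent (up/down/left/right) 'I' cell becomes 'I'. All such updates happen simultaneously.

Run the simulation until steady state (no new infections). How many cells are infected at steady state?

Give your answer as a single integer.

Step 0 (initial): 2 infected
Step 1: +7 new -> 9 infected
Step 2: +10 new -> 19 infected
Step 3: +8 new -> 27 infected
Step 4: +5 new -> 32 infected
Step 5: +5 new -> 37 infected
Step 6: +3 new -> 40 infected
Step 7: +2 new -> 42 infected
Step 8: +1 new -> 43 infected
Step 9: +0 new -> 43 infected

Answer: 43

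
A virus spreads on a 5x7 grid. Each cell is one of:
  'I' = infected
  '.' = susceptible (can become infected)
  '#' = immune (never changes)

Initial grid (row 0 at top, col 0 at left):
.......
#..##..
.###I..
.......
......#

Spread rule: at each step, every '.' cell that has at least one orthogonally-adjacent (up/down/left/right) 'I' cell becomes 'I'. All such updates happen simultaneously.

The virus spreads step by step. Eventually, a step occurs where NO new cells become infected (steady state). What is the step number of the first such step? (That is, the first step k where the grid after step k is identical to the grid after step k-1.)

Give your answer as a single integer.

Step 0 (initial): 1 infected
Step 1: +2 new -> 3 infected
Step 2: +5 new -> 8 infected
Step 3: +6 new -> 14 infected
Step 4: +4 new -> 18 infected
Step 5: +3 new -> 21 infected
Step 6: +3 new -> 24 infected
Step 7: +2 new -> 26 infected
Step 8: +2 new -> 28 infected
Step 9: +0 new -> 28 infected

Answer: 9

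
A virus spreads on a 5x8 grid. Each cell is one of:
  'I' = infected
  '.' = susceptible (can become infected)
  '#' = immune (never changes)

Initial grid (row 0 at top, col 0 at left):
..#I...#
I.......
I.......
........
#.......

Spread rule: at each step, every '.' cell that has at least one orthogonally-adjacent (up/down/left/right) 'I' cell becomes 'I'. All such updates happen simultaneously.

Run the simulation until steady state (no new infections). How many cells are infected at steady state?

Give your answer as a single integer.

Step 0 (initial): 3 infected
Step 1: +6 new -> 9 infected
Step 2: +7 new -> 16 infected
Step 3: +6 new -> 22 infected
Step 4: +5 new -> 27 infected
Step 5: +4 new -> 31 infected
Step 6: +3 new -> 34 infected
Step 7: +2 new -> 36 infected
Step 8: +1 new -> 37 infected
Step 9: +0 new -> 37 infected

Answer: 37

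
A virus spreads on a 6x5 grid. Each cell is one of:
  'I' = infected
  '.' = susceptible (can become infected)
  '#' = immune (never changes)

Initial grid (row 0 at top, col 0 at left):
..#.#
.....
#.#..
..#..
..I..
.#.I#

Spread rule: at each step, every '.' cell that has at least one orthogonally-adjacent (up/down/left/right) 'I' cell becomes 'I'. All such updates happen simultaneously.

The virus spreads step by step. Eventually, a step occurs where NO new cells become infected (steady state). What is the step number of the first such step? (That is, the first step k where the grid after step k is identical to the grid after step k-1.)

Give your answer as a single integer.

Answer: 7

Derivation:
Step 0 (initial): 2 infected
Step 1: +3 new -> 5 infected
Step 2: +4 new -> 9 infected
Step 3: +5 new -> 14 infected
Step 4: +3 new -> 17 infected
Step 5: +5 new -> 22 infected
Step 6: +1 new -> 23 infected
Step 7: +0 new -> 23 infected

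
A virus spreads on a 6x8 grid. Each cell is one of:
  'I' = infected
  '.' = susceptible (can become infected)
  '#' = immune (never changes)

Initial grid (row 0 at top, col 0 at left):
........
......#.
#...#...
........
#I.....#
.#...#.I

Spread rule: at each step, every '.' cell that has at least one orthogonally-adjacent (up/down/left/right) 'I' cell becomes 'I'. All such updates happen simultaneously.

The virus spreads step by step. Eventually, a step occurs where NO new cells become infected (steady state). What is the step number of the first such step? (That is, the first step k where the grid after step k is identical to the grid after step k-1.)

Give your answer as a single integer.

Answer: 9

Derivation:
Step 0 (initial): 2 infected
Step 1: +3 new -> 5 infected
Step 2: +6 new -> 11 infected
Step 3: +7 new -> 18 infected
Step 4: +9 new -> 27 infected
Step 5: +5 new -> 32 infected
Step 6: +4 new -> 36 infected
Step 7: +3 new -> 39 infected
Step 8: +1 new -> 40 infected
Step 9: +0 new -> 40 infected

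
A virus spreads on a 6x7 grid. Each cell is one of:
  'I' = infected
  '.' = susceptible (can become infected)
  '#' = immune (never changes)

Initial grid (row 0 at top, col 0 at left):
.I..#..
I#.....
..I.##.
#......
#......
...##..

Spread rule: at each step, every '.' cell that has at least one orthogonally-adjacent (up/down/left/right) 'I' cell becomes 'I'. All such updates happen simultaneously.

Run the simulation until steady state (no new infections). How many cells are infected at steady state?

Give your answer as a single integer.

Answer: 34

Derivation:
Step 0 (initial): 3 infected
Step 1: +7 new -> 10 infected
Step 2: +5 new -> 15 infected
Step 3: +5 new -> 20 infected
Step 4: +4 new -> 24 infected
Step 5: +5 new -> 29 infected
Step 6: +4 new -> 33 infected
Step 7: +1 new -> 34 infected
Step 8: +0 new -> 34 infected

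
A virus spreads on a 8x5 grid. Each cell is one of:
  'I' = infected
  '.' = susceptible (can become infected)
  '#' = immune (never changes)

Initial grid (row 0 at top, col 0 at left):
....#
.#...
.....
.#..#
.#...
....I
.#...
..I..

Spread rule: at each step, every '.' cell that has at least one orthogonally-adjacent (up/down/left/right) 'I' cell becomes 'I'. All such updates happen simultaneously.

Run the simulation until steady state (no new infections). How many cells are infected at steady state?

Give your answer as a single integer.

Step 0 (initial): 2 infected
Step 1: +6 new -> 8 infected
Step 2: +5 new -> 13 infected
Step 3: +4 new -> 17 infected
Step 4: +3 new -> 20 infected
Step 5: +4 new -> 24 infected
Step 6: +5 new -> 29 infected
Step 7: +2 new -> 31 infected
Step 8: +2 new -> 33 infected
Step 9: +1 new -> 34 infected
Step 10: +0 new -> 34 infected

Answer: 34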